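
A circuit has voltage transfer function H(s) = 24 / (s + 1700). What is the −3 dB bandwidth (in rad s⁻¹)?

1700 rad s⁻¹

For a single-pole low-pass, the −3 dB point is at the pole: ω = 1700 rad s⁻¹.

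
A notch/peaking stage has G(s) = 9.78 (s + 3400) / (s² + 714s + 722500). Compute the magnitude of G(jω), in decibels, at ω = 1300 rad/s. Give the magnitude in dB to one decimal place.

|j1300 + 3400| = √(1300² + 3400²) = 3640
|(j1300)² + 714(j1300) + 722500| = |-9.675e+05 + j9.282e+05| = 1.341e+06
|G(j1300)| = 9.78 × 3640 / 1.341e+06 = 0.026552
20 log₁₀(0.026552) = -31.52 dB

-31.5 dB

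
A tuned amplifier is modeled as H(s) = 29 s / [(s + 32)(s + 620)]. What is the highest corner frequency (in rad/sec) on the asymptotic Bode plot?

Break frequencies occur at each pole and zero magnitude: 32 rad/sec, 620 rad/sec.
The highest is 620 rad/sec.

620 rad/sec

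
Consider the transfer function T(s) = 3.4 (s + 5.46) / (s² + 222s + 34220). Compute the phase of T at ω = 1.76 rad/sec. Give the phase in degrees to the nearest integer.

17°

∠(j1.76 + 5.46) = arctan(1.76/5.46) = 17.87°
∠[(j1.76)² + 222(j1.76) + 34220] = ∠[34217 + j390.72] = 0.65°
∠T(j1.76) = 17.87° − 0.65° = 17.21°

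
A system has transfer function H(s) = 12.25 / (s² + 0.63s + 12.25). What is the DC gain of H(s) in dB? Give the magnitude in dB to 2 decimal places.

0.00 dB

H(0) = 12.25 / 12.25 = 1
20 log₁₀(1) = 0.000 dB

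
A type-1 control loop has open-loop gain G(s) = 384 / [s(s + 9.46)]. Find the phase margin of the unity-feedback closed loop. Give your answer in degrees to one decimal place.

Gain crossover: |G(jω)| = 1 at ω ≈ 18.5 rad/s.
∠G(j18.5) = −90° − arctan(18.5/9.46) ≈ -152.90°
PM = 180° + (-152.90°) = 27.10°

27.1°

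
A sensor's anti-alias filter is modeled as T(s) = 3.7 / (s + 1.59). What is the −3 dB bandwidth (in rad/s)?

1.59 rad/s

For a single-pole low-pass, the −3 dB point is at the pole: ω = 1.59 rad/s.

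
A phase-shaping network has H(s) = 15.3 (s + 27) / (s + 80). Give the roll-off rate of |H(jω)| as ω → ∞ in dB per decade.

With 1 zero and 1 pole, the high-frequency asymptotic slope is 20 × (1 − 1) = 0 dB/decade.

0 dB/decade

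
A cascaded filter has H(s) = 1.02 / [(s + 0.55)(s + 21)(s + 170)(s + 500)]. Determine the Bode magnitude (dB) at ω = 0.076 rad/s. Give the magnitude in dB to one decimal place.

|j0.076 + 0.55| = √(0.076² + 0.55²) = 0.5552
|j0.076 + 21| = √(0.076² + 21²) = 21
|j0.076 + 170| = √(0.076² + 170²) = 170
|j0.076 + 500| = √(0.076² + 500²) = 500
|H(j0.076)| = 1.02 / (0.5552 × 21 × 170 × 500) = 1.0292e-06
20 log₁₀(1.0292e-06) = -119.75 dB

-119.8 dB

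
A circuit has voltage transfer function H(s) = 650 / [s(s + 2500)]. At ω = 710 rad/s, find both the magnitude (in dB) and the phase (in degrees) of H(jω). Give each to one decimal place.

|H| = -69.1 dB, ∠H = -105.9°

|j710 + 2500| = √(710² + 2500²) = 2599
|j710| = 710
|H(j710)| = 650 / (2599 × 710) = 0.00035227
20 log₁₀(0.00035227) = -69.06 dB
∠(j710 + 2500) = arctan(710/2500) = 15.85°
∠(j710) = 90.00°
∠H(j710) = − (15.85° + 90.00°) = -105.85°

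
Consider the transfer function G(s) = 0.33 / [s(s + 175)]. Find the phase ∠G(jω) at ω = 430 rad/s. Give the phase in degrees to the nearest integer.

-158°

∠(j430 + 175) = arctan(430/175) = 67.85°
∠(j430) = 90.00°
∠G(j430) = − (67.85° + 90.00°) = -157.85°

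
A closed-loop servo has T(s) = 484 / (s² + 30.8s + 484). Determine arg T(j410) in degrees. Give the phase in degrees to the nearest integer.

∠[(j410)² + 30.8(j410) + 484] = ∠[-1.6762e+05 + j12628] = 175.69°
∠T(j410) = −175.69° = -175.69°

-176°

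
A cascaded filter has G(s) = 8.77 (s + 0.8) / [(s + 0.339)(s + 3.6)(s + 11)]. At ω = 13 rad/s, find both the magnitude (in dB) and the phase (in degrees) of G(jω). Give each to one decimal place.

|j13 + 0.8| = √(13² + 0.8²) = 13.02
|j13 + 0.339| = √(13² + 0.339²) = 13
|j13 + 3.6| = √(13² + 3.6²) = 13.49
|j13 + 11| = √(13² + 11²) = 17.03
|G(j13)| = 8.77 × 13.02 / (13 × 13.49 × 17.03) = 0.038237
20 log₁₀(0.038237) = -28.35 dB
∠(j13 + 0.8) = arctan(13/0.8) = 86.48°
∠(j13 + 0.339) = arctan(13/0.339) = 88.51°
∠(j13 + 3.6) = arctan(13/3.6) = 74.52°
∠(j13 + 11) = arctan(13/11) = 49.76°
∠G(j13) = 86.48° − (88.51° + 74.52° + 49.76°) = -126.31°

|G| = -28.4 dB, ∠G = -126.3°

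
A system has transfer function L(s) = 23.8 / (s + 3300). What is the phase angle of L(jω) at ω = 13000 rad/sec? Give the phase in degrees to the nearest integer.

-76°

∠(j13000 + 3300) = arctan(13000/3300) = 75.76°
∠L(j13000) = −75.76° = -75.76°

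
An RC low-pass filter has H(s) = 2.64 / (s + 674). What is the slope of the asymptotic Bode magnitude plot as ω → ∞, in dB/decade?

-20 dB/decade

With 0 zeros and 1 pole, the high-frequency asymptotic slope is 20 × (0 − 1) = -20 dB/decade.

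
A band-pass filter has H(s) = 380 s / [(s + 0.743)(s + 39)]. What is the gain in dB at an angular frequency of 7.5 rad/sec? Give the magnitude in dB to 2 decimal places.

19.57 dB

|j7.5| = 7.5
|j7.5 + 0.743| = √(7.5² + 0.743²) = 7.537
|j7.5 + 39| = √(7.5² + 39²) = 39.71
|H(j7.5)| = 380 × 7.5 / (7.537 × 39.71) = 9.5217
20 log₁₀(9.5217) = 19.574 dB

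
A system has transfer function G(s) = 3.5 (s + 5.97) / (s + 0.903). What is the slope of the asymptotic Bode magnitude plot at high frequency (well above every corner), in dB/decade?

With 1 zero and 1 pole, the high-frequency asymptotic slope is 20 × (1 − 1) = 0 dB/decade.

0 dB/decade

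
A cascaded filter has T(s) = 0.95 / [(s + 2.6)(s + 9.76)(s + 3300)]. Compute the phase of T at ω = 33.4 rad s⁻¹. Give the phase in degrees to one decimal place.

∠(j33.4 + 2.6) = arctan(33.4/2.6) = 85.55°
∠(j33.4 + 9.76) = arctan(33.4/9.76) = 73.71°
∠(j33.4 + 3300) = arctan(33.4/3300) = 0.58°
∠T(j33.4) = − (85.55° + 73.71° + 0.58°) = -159.84°

-159.8°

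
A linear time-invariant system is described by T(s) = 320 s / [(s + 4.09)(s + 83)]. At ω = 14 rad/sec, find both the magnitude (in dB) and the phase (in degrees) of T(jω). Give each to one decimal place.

|j14| = 14
|j14 + 4.09| = √(14² + 4.09²) = 14.59
|j14 + 83| = √(14² + 83²) = 84.17
|T(j14)| = 320 × 14 / (14.59 × 84.17) = 3.6492
20 log₁₀(3.6492) = 11.24 dB
∠(j14) = 90.00°
∠(j14 + 4.09) = arctan(14/4.09) = 73.71°
∠(j14 + 83) = arctan(14/83) = 9.57°
∠T(j14) = 90.00° − (73.71° + 9.57°) = 6.71°

|T| = 11.2 dB, ∠T = 6.7 deg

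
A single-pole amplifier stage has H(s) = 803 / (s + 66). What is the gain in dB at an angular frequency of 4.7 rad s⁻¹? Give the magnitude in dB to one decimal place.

21.7 dB

|j4.7 + 66| = √(4.7² + 66²) = 66.17
|H(j4.7)| = 803 / 66.17 = 12.136
20 log₁₀(12.136) = 21.68 dB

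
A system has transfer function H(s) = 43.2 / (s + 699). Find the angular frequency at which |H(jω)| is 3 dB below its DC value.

699 rad/s

For a single-pole low-pass, the −3 dB point is at the pole: ω = 699 rad/s.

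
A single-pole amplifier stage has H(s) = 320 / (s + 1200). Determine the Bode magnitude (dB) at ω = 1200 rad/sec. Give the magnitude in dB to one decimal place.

|j1200 + 1200| = √(1200² + 1200²) = 1697
|H(j1200)| = 320 / 1697 = 0.18856
20 log₁₀(0.18856) = -14.49 dB

-14.5 dB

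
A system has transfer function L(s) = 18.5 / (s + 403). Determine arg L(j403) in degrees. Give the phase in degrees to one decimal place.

∠(j403 + 403) = arctan(403/403) = 45.00°
∠L(j403) = −45.00° = -45.00°

-45.0°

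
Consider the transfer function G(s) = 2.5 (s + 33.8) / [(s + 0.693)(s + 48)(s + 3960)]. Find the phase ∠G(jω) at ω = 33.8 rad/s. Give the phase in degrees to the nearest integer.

∠(j33.8 + 33.8) = arctan(33.8/33.8) = 45.00°
∠(j33.8 + 0.693) = arctan(33.8/0.693) = 88.83°
∠(j33.8 + 48) = arctan(33.8/48) = 35.15°
∠(j33.8 + 3960) = arctan(33.8/3960) = 0.49°
∠G(j33.8) = 45.00° − (88.83° + 35.15° + 0.49°) = -79.47°

-79 deg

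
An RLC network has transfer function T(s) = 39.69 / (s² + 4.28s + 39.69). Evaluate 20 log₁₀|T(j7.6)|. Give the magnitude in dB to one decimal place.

0.6 dB

|(j7.6)² + 4.28(j7.6) + 39.69| = |-18.07 + j32.528| = 37.21
|T(j7.6)| = 39.69 / 37.21 = 1.0666
20 log₁₀(1.0666) = 0.56 dB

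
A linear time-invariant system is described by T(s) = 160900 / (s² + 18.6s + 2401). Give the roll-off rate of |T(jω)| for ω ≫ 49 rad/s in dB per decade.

-40 dB/decade

With 0 zeros and 2 poles, the high-frequency asymptotic slope is 20 × (0 − 2) = -40 dB/decade.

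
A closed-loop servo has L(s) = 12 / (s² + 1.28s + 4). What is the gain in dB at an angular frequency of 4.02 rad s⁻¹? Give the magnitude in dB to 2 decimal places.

|(j4.02)² + 1.28(j4.02) + 4| = |-12.16 + j5.1456| = 13.2
|L(j4.02)| = 12 / 13.2 = 0.9088
20 log₁₀(0.9088) = -0.831 dB

-0.83 dB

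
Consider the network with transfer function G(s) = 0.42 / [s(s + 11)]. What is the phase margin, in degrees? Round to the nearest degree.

90 deg

Gain crossover: |G(jω)| = 1 at ω ≈ 0.0382 rad/sec.
∠G(j0.0382) = −90° − arctan(0.0382/11) ≈ -90.20°
PM = 180° + (-90.20°) = 89.80°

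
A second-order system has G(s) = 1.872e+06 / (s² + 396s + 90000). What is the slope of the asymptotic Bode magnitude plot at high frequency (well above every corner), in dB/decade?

-40 dB/decade

With 0 zeros and 2 poles, the high-frequency asymptotic slope is 20 × (0 − 2) = -40 dB/decade.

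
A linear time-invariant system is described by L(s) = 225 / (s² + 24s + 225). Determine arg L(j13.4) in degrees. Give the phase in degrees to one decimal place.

-82.0°

∠[(j13.4)² + 24(j13.4) + 225] = ∠[45.44 + j321.6] = 81.96°
∠L(j13.4) = −81.96° = -81.96°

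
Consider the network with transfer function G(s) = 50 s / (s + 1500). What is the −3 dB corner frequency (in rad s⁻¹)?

For a single-pole high-pass, the −3 dB point is at the pole: ω = 1500 rad s⁻¹.

1500 rad s⁻¹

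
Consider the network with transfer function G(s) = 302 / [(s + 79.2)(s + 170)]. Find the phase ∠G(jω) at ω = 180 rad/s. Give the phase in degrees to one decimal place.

-112.9°

∠(j180 + 79.2) = arctan(180/79.2) = 66.25°
∠(j180 + 170) = arctan(180/170) = 46.64°
∠G(j180) = − (66.25° + 46.64°) = -112.89°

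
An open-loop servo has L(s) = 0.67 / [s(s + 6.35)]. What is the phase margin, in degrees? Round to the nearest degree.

89°

Gain crossover: |L(jω)| = 1 at ω ≈ 0.105 rad s⁻¹.
∠L(j0.105) = −90° − arctan(0.105/6.35) ≈ -90.95°
PM = 180° + (-90.95°) = 89.05°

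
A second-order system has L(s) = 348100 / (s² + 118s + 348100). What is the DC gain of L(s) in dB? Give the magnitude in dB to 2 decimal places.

0.00 dB

L(0) = 348100 / 348100 = 1
20 log₁₀(1) = 0.000 dB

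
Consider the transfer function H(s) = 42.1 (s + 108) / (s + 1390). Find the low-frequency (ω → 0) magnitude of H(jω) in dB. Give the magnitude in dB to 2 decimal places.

H(0) = 42.1 × 108 / 1390 = 3.2711
20 log₁₀(3.2711) = 10.294 dB

10.29 dB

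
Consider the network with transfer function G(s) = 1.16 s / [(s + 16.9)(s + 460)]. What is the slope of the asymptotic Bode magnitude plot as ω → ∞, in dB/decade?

-20 dB/decade

With 1 zero and 2 poles, the high-frequency asymptotic slope is 20 × (1 − 2) = -20 dB/decade.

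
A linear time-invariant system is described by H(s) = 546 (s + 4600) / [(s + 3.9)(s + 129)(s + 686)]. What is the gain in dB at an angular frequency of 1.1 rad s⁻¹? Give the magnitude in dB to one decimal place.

16.9 dB

|j1.1 + 4600| = √(1.1² + 4600²) = 4600
|j1.1 + 3.9| = √(1.1² + 3.9²) = 4.052
|j1.1 + 129| = √(1.1² + 129²) = 129
|j1.1 + 686| = √(1.1² + 686²) = 686
|H(j1.1)| = 546 × 4600 / (4.052 × 129 × 686) = 7.0038
20 log₁₀(7.0038) = 16.91 dB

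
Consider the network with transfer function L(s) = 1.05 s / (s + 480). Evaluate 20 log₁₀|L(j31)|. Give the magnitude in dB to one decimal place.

-23.4 dB

|j31| = 31
|j31 + 480| = √(31² + 480²) = 481
|L(j31)| = 1.05 × 31 / 481 = 0.067672
20 log₁₀(0.067672) = -23.39 dB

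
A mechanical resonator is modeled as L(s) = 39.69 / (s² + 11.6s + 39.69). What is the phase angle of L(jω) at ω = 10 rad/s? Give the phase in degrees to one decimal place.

∠[(j10)² + 11.6(j10) + 39.69] = ∠[-60.31 + j116] = 117.47°
∠L(j10) = −117.47° = -117.47°

-117.5 deg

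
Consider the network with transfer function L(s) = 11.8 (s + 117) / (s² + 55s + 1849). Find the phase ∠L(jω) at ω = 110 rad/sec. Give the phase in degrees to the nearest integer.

∠(j110 + 117) = arctan(110/117) = 43.23°
∠[(j110)² + 55(j110) + 1849] = ∠[-10251 + j6050] = 149.45°
∠L(j110) = 43.23° − 149.45° = -106.22°

-106°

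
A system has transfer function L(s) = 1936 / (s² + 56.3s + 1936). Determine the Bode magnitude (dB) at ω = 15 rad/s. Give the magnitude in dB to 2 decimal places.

0.13 dB

|(j15)² + 56.3(j15) + 1936| = |1711 + j844.5| = 1908
|L(j15)| = 1936 / 1908 = 1.0146
20 log₁₀(1.0146) = 0.126 dB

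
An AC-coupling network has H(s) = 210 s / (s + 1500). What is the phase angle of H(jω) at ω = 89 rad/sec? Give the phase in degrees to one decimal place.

86.6°

∠(j89) = 90.00°
∠(j89 + 1500) = arctan(89/1500) = 3.40°
∠H(j89) = 90.00° − 3.40° = 86.60°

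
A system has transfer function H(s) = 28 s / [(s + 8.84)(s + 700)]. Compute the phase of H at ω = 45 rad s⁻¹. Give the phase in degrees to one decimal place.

∠(j45) = 90.00°
∠(j45 + 8.84) = arctan(45/8.84) = 78.89°
∠(j45 + 700) = arctan(45/700) = 3.68°
∠H(j45) = 90.00° − (78.89° + 3.68°) = 7.44°

7.4°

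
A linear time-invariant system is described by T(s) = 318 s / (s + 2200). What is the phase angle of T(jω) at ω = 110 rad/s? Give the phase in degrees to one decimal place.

∠(j110) = 90.00°
∠(j110 + 2200) = arctan(110/2200) = 2.86°
∠T(j110) = 90.00° − 2.86° = 87.14°

87.1°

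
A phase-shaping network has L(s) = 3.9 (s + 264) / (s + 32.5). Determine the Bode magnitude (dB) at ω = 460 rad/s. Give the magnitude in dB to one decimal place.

|j460 + 264| = √(460² + 264²) = 530.4
|j460 + 32.5| = √(460² + 32.5²) = 461.1
|L(j460)| = 3.9 × 530.4 / 461.1 = 4.4855
20 log₁₀(4.4855) = 13.04 dB

13.0 dB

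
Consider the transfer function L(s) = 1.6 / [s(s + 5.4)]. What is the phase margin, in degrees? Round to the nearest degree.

87°

Gain crossover: |L(jω)| = 1 at ω ≈ 0.296 rad/sec.
∠L(j0.296) = −90° − arctan(0.296/5.4) ≈ -93.14°
PM = 180° + (-93.14°) = 86.86°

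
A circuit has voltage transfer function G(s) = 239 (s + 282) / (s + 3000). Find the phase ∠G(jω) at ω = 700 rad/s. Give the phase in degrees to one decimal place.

∠(j700 + 282) = arctan(700/282) = 68.06°
∠(j700 + 3000) = arctan(700/3000) = 13.13°
∠G(j700) = 68.06° − 13.13° = 54.92°

54.9°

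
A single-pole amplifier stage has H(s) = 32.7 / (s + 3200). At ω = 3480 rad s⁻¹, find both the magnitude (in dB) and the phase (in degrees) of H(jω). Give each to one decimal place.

|H| = -43.2 dB, ∠H = -47.4°

|j3480 + 3200| = √(3480² + 3200²) = 4728
|H(j3480)| = 32.7 / 4728 = 0.0069168
20 log₁₀(0.0069168) = -43.20 dB
∠(j3480 + 3200) = arctan(3480/3200) = 47.40°
∠H(j3480) = −47.40° = -47.40°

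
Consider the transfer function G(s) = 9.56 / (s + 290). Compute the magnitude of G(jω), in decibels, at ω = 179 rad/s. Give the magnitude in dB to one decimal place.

-31.0 dB

|j179 + 290| = √(179² + 290²) = 340.8
|G(j179)| = 9.56 / 340.8 = 0.028052
20 log₁₀(0.028052) = -31.04 dB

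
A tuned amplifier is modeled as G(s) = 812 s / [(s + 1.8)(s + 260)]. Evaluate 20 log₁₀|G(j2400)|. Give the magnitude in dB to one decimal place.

-9.5 dB

|j2400| = 2400
|j2400 + 1.8| = √(2400² + 1.8²) = 2400
|j2400 + 260| = √(2400² + 260²) = 2414
|G(j2400)| = 812 × 2400 / (2400 × 2414) = 0.33637
20 log₁₀(0.33637) = -9.46 dB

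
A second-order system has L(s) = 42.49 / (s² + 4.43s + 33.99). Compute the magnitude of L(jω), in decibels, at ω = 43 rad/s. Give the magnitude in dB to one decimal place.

-32.7 dB

|(j43)² + 4.43(j43) + 33.99| = |-1815 + j190.49| = 1825
|L(j43)| = 42.49 / 1825 = 0.023282
20 log₁₀(0.023282) = -32.66 dB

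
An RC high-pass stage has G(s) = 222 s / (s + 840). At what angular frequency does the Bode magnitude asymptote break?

840 rad/s

The single real pole at s = −840 gives a corner at ω = 840 rad/s.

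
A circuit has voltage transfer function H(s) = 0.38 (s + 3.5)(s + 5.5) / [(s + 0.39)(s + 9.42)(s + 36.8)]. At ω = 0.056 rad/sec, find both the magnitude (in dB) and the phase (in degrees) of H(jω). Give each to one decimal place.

|j0.056 + 3.5| = √(0.056² + 3.5²) = 3.5
|j0.056 + 5.5| = √(0.056² + 5.5²) = 5.5
|j0.056 + 0.39| = √(0.056² + 0.39²) = 0.394
|j0.056 + 9.42| = √(0.056² + 9.42²) = 9.42
|j0.056 + 36.8| = √(0.056² + 36.8²) = 36.8
|H(j0.056)| = 0.38 × 3.5 × 5.5 / (0.394 × 9.42 × 36.8) = 0.053566
20 log₁₀(0.053566) = -25.42 dB
∠(j0.056 + 3.5) = arctan(0.056/3.5) = 0.92°
∠(j0.056 + 5.5) = arctan(0.056/5.5) = 0.58°
∠(j0.056 + 0.39) = arctan(0.056/0.39) = 8.17°
∠(j0.056 + 9.42) = arctan(0.056/9.42) = 0.34°
∠(j0.056 + 36.8) = arctan(0.056/36.8) = 0.09°
∠H(j0.056) = 0.92° + 0.58° − (8.17° + 0.34° + 0.09°) = -7.10°

|H| = -25.4 dB, ∠H = -7.1 deg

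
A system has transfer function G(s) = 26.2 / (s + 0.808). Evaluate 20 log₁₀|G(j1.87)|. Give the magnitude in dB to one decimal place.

22.2 dB

|j1.87 + 0.808| = √(1.87² + 0.808²) = 2.037
|G(j1.87)| = 26.2 / 2.037 = 12.861
20 log₁₀(12.861) = 22.19 dB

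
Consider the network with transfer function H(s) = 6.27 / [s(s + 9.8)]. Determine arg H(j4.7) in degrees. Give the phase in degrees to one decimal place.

∠(j4.7 + 9.8) = arctan(4.7/9.8) = 25.62°
∠(j4.7) = 90.00°
∠H(j4.7) = − (25.62° + 90.00°) = -115.62°

-115.6 deg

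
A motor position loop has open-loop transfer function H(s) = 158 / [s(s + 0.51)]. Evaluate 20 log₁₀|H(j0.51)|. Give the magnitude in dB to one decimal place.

|j0.51 + 0.51| = √(0.51² + 0.51²) = 0.7212
|j0.51| = 0.51
|H(j0.51)| = 158 / (0.7212 × 0.51) = 429.54
20 log₁₀(429.54) = 52.66 dB

52.7 dB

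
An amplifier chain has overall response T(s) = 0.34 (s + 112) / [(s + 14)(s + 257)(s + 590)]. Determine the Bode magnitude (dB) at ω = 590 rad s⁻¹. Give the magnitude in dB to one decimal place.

|j590 + 112| = √(590² + 112²) = 600.5
|j590 + 14| = √(590² + 14²) = 590.2
|j590 + 257| = √(590² + 257²) = 643.5
|j590 + 590| = √(590² + 590²) = 834.4
|T(j590)| = 0.34 × 600.5 / (590.2 × 643.5 × 834.4) = 6.4432e-07
20 log₁₀(6.4432e-07) = -123.82 dB

-123.8 dB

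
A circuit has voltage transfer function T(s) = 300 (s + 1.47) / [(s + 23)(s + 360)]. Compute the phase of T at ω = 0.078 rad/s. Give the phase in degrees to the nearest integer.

3 deg

∠(j0.078 + 1.47) = arctan(0.078/1.47) = 3.04°
∠(j0.078 + 23) = arctan(0.078/23) = 0.19°
∠(j0.078 + 360) = arctan(0.078/360) = 0.01°
∠T(j0.078) = 3.04° − (0.19° + 0.01°) = 2.83°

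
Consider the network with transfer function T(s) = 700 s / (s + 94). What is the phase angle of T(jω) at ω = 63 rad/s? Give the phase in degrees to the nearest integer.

∠(j63) = 90.00°
∠(j63 + 94) = arctan(63/94) = 33.83°
∠T(j63) = 90.00° − 33.83° = 56.17°

56 deg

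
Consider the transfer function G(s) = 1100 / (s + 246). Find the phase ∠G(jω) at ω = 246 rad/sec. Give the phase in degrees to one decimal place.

∠(j246 + 246) = arctan(246/246) = 45.00°
∠G(j246) = −45.00° = -45.00°

-45.0°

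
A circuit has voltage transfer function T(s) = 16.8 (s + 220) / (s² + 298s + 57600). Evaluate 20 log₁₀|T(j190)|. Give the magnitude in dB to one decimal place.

-21.9 dB

|j190 + 220| = √(190² + 220²) = 290.7
|(j190)² + 298(j190) + 57600| = |21500 + j56620| = 6.056e+04
|T(j190)| = 16.8 × 290.7 / 6.056e+04 = 0.080634
20 log₁₀(0.080634) = -21.87 dB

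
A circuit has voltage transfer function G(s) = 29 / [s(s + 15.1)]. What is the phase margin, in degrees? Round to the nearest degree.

83°

Gain crossover: |G(jω)| = 1 at ω ≈ 1.91 rad/s.
∠G(j1.91) = −90° − arctan(1.91/15.1) ≈ -97.19°
PM = 180° + (-97.19°) = 82.81°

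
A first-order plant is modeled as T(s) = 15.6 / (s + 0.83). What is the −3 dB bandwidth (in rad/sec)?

For a single-pole low-pass, the −3 dB point is at the pole: ω = 0.83 rad/sec.

0.83 rad/sec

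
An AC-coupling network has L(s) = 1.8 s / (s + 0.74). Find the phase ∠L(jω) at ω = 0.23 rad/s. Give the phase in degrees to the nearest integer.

73°

∠(j0.23) = 90.00°
∠(j0.23 + 0.74) = arctan(0.23/0.74) = 17.27°
∠L(j0.23) = 90.00° − 17.27° = 72.73°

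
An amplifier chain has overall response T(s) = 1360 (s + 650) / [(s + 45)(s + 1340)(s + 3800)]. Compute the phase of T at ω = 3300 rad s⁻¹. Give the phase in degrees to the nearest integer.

-119 deg

∠(j3300 + 650) = arctan(3300/650) = 78.86°
∠(j3300 + 45) = arctan(3300/45) = 89.22°
∠(j3300 + 1340) = arctan(3300/1340) = 67.90°
∠(j3300 + 3800) = arctan(3300/3800) = 40.97°
∠T(j3300) = 78.86° − (89.22° + 67.90° + 40.97°) = -119.23°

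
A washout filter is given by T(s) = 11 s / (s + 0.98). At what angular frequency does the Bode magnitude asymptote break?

0.98 rad/sec

The single real pole at s = −0.98 gives a corner at ω = 0.98 rad/sec.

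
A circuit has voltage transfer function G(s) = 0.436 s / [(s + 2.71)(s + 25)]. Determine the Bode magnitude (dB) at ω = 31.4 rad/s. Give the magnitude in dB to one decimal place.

-39.3 dB

|j31.4| = 31.4
|j31.4 + 2.71| = √(31.4² + 2.71²) = 31.52
|j31.4 + 25| = √(31.4² + 25²) = 40.14
|G(j31.4)| = 0.436 × 31.4 / (31.52 × 40.14) = 0.010823
20 log₁₀(0.010823) = -39.31 dB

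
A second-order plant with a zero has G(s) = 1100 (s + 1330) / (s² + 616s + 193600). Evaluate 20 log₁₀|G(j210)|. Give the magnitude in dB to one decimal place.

|j210 + 1330| = √(210² + 1330²) = 1346
|(j210)² + 616(j210) + 193600| = |1.495e+05 + j1.2936e+05| = 1.977e+05
|G(j210)| = 1100 × 1346 / 1.977e+05 = 7.4919
20 log₁₀(7.4919) = 17.49 dB

17.5 dB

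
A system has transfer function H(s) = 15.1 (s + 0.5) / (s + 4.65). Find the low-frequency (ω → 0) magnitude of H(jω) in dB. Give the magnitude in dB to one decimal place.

H(0) = 15.1 × 0.5 / 4.65 = 1.6237
20 log₁₀(1.6237) = 4.21 dB

4.2 dB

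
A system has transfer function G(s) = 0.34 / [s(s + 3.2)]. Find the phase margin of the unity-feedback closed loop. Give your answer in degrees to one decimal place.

Gain crossover: |G(jω)| = 1 at ω ≈ 0.106 rad/sec.
∠G(j0.106) = −90° − arctan(0.106/3.2) ≈ -91.90°
PM = 180° + (-91.90°) = 88.10°

88.1°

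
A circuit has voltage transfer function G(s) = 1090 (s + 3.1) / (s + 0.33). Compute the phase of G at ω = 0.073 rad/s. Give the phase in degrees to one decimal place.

-11.1°

∠(j0.073 + 3.1) = arctan(0.073/3.1) = 1.35°
∠(j0.073 + 0.33) = arctan(0.073/0.33) = 12.47°
∠G(j0.073) = 1.35° − 12.47° = -11.12°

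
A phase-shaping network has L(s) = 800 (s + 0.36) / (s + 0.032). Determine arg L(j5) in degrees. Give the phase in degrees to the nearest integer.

-4°

∠(j5 + 0.36) = arctan(5/0.36) = 85.88°
∠(j5 + 0.032) = arctan(5/0.032) = 89.63°
∠L(j5) = 85.88° − 89.63° = -3.75°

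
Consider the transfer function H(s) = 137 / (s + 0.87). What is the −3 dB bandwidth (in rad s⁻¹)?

0.87 rad s⁻¹

For a single-pole low-pass, the −3 dB point is at the pole: ω = 0.87 rad s⁻¹.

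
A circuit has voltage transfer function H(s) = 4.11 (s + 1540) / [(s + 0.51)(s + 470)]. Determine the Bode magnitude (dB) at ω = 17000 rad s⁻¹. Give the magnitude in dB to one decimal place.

|j17000 + 1540| = √(17000² + 1540²) = 1.707e+04
|j17000 + 0.51| = √(17000² + 0.51²) = 1.7e+04
|j17000 + 470| = √(17000² + 470²) = 1.701e+04
|H(j17000)| = 4.11 × 1.707e+04 / (1.7e+04 × 1.701e+04) = 0.00024266
20 log₁₀(0.00024266) = -72.30 dB

-72.3 dB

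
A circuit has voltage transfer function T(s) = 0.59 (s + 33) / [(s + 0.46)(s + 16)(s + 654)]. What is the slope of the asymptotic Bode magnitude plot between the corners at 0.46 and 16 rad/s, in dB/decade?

-20 dB/decade

In this band the factors already past their corner are: pole at 0.46; net slope = -20 dB/decade.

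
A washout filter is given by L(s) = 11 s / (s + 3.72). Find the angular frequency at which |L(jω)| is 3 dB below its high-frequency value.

For a single-pole high-pass, the −3 dB point is at the pole: ω = 3.72 rad/s.

3.72 rad/s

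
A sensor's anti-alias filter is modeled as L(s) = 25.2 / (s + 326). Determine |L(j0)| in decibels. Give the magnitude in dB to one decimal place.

L(0) = 25.2 / 326 = 0.077301
20 log₁₀(0.077301) = -22.24 dB

-22.2 dB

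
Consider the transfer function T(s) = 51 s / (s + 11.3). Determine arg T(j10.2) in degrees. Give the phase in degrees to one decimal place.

47.9°

∠(j10.2) = 90.00°
∠(j10.2 + 11.3) = arctan(10.2/11.3) = 42.07°
∠T(j10.2) = 90.00° − 42.07° = 47.93°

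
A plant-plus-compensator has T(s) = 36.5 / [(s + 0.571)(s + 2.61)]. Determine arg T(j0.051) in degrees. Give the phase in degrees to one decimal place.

∠(j0.051 + 0.571) = arctan(0.051/0.571) = 5.10°
∠(j0.051 + 2.61) = arctan(0.051/2.61) = 1.12°
∠T(j0.051) = − (5.10° + 1.12°) = -6.22°

-6.2°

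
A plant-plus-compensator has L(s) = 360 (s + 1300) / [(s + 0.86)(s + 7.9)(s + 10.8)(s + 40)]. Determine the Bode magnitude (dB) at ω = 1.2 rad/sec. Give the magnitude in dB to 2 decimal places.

39.20 dB

|j1.2 + 1300| = √(1.2² + 1300²) = 1300
|j1.2 + 0.86| = √(1.2² + 0.86²) = 1.476
|j1.2 + 7.9| = √(1.2² + 7.9²) = 7.991
|j1.2 + 10.8| = √(1.2² + 10.8²) = 10.87
|j1.2 + 40| = √(1.2² + 40²) = 40.02
|L(j1.2)| = 360 × 1300 / (1.476 × 7.991 × 10.87 × 40.02) = 91.229
20 log₁₀(91.229) = 39.203 dB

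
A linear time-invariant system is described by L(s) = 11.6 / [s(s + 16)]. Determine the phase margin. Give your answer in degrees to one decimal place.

Gain crossover: |L(jω)| = 1 at ω ≈ 0.724 rad s⁻¹.
∠L(j0.724) = −90° − arctan(0.724/16) ≈ -92.59°
PM = 180° + (-92.59°) = 87.41°

87.4°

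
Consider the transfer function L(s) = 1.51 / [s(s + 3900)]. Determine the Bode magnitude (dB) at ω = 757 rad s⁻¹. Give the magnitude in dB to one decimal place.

|j757 + 3900| = √(757² + 3900²) = 3973
|j757| = 757
|L(j757)| = 1.51 / (3973 × 757) = 5.0209e-07
20 log₁₀(5.0209e-07) = -125.98 dB

-126.0 dB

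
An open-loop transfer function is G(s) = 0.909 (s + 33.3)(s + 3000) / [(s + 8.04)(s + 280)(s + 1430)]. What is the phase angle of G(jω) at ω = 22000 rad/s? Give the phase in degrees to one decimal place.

-93.4°

∠(j22000 + 33.3) = arctan(22000/33.3) = 89.91°
∠(j22000 + 3000) = arctan(22000/3000) = 82.23°
∠(j22000 + 8.04) = arctan(22000/8.04) = 89.98°
∠(j22000 + 280) = arctan(22000/280) = 89.27°
∠(j22000 + 1430) = arctan(22000/1430) = 86.28°
∠G(j22000) = 89.91° + 82.23° − (89.98° + 89.27° + 86.28°) = -93.38°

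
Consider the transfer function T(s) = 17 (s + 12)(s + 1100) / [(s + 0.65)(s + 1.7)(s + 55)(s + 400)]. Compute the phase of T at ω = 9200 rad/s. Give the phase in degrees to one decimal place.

∠(j9200 + 12) = arctan(9200/12) = 89.93°
∠(j9200 + 1100) = arctan(9200/1100) = 83.18°
∠(j9200 + 0.65) = arctan(9200/0.65) = 90.00°
∠(j9200 + 1.7) = arctan(9200/1.7) = 89.99°
∠(j9200 + 55) = arctan(9200/55) = 89.66°
∠(j9200 + 400) = arctan(9200/400) = 87.51°
∠T(j9200) = 89.93° + 83.18° − (90.00° + 89.99° + 89.66° + 87.51°) = -184.05°

-184.0 deg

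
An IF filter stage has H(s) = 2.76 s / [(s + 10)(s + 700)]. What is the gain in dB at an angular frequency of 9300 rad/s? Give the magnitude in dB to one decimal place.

|j9300| = 9300
|j9300 + 10| = √(9300² + 10²) = 9300
|j9300 + 700| = √(9300² + 700²) = 9326
|H(j9300)| = 2.76 × 9300 / (9300 × 9326) = 0.00029594
20 log₁₀(0.00029594) = -70.58 dB

-70.6 dB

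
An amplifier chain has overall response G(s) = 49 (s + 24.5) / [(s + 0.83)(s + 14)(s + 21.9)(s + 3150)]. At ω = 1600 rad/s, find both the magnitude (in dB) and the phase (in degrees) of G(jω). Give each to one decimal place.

|j1600 + 24.5| = √(1600² + 24.5²) = 1600
|j1600 + 0.83| = √(1600² + 0.83²) = 1600
|j1600 + 14| = √(1600² + 14²) = 1600
|j1600 + 21.9| = √(1600² + 21.9²) = 1600
|j1600 + 3150| = √(1600² + 3150²) = 3533
|G(j1600)| = 49 × 1600 / (1600 × 1600 × 1600 × 3533) = 5.4175e-09
20 log₁₀(5.4175e-09) = -165.32 dB
∠(j1600 + 24.5) = arctan(1600/24.5) = 89.12°
∠(j1600 + 0.83) = arctan(1600/0.83) = 89.97°
∠(j1600 + 14) = arctan(1600/14) = 89.50°
∠(j1600 + 21.9) = arctan(1600/21.9) = 89.22°
∠(j1600 + 3150) = arctan(1600/3150) = 26.93°
∠G(j1600) = 89.12° − (89.97° + 89.50° + 89.22° + 26.93°) = -206.49°

|G| = -165.3 dB, ∠G = -206.5°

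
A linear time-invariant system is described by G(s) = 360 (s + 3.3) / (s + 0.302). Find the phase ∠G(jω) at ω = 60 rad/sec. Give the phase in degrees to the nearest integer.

-3 deg

∠(j60 + 3.3) = arctan(60/3.3) = 86.85°
∠(j60 + 0.302) = arctan(60/0.302) = 89.71°
∠G(j60) = 86.85° − 89.71° = -2.86°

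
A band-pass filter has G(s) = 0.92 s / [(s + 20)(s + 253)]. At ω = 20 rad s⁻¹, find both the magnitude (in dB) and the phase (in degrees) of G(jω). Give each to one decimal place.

|G| = -51.8 dB, ∠G = 40.5 deg

|j20| = 20
|j20 + 20| = √(20² + 20²) = 28.28
|j20 + 253| = √(20² + 253²) = 253.8
|G(j20)| = 0.92 × 20 / (28.28 × 253.8) = 0.0025633
20 log₁₀(0.0025633) = -51.82 dB
∠(j20) = 90.00°
∠(j20 + 20) = arctan(20/20) = 45.00°
∠(j20 + 253) = arctan(20/253) = 4.52°
∠G(j20) = 90.00° − (45.00° + 4.52°) = 40.48°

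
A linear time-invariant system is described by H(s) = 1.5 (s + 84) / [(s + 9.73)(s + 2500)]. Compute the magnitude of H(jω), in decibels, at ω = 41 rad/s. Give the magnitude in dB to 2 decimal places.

-57.52 dB

|j41 + 84| = √(41² + 84²) = 93.47
|j41 + 9.73| = √(41² + 9.73²) = 42.14
|j41 + 2500| = √(41² + 2500²) = 2500
|H(j41)| = 1.5 × 93.47 / (42.14 × 2500) = 0.0013307
20 log₁₀(0.0013307) = -57.518 dB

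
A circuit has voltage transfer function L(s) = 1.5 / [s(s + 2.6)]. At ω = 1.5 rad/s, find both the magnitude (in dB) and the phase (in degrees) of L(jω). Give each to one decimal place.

|L| = -9.5 dB, ∠L = -120.0°

|j1.5 + 2.6| = √(1.5² + 2.6²) = 3.002
|j1.5| = 1.5
|L(j1.5)| = 1.5 / (3.002 × 1.5) = 0.33315
20 log₁₀(0.33315) = -9.55 dB
∠(j1.5 + 2.6) = arctan(1.5/2.6) = 29.98°
∠(j1.5) = 90.00°
∠L(j1.5) = − (29.98° + 90.00°) = -119.98°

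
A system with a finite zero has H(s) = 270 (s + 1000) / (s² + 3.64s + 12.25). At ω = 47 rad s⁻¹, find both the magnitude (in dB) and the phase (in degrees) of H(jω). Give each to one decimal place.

|H| = 41.8 dB, ∠H = -172.9°

|j47 + 1000| = √(47² + 1000²) = 1001
|(j47)² + 3.64(j47) + 12.25| = |-2196.8 + j171.08| = 2203
|H(j47)| = 270 × 1001 / 2203 = 122.67
20 log₁₀(122.67) = 41.77 dB
∠(j47 + 1000) = arctan(47/1000) = 2.69°
∠[(j47)² + 3.64(j47) + 12.25] = ∠[-2196.8 + j171.08] = 175.55°
∠H(j47) = 2.69° − 175.55° = -172.86°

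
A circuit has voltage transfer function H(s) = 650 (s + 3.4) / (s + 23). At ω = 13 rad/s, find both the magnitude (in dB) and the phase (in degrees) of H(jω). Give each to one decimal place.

|H| = 50.4 dB, ∠H = 45.9°

|j13 + 3.4| = √(13² + 3.4²) = 13.44
|j13 + 23| = √(13² + 23²) = 26.42
|H(j13)| = 650 × 13.44 / 26.42 = 330.6
20 log₁₀(330.6) = 50.39 dB
∠(j13 + 3.4) = arctan(13/3.4) = 75.34°
∠(j13 + 23) = arctan(13/23) = 29.48°
∠H(j13) = 75.34° − 29.48° = 45.87°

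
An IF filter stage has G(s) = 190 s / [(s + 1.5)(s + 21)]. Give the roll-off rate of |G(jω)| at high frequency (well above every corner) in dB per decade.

With 1 zero and 2 poles, the high-frequency asymptotic slope is 20 × (1 − 2) = -20 dB/decade.

-20 dB/decade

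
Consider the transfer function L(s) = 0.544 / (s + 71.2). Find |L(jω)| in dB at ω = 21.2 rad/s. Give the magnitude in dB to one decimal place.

|j21.2 + 71.2| = √(21.2² + 71.2²) = 74.29
|L(j21.2)| = 0.544 / 74.29 = 0.0073227
20 log₁₀(0.0073227) = -42.71 dB

-42.7 dB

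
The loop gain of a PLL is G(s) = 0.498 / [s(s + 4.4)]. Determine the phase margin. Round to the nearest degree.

89°

Gain crossover: |G(jω)| = 1 at ω ≈ 0.113 rad/sec.
∠G(j0.113) = −90° − arctan(0.113/4.4) ≈ -91.47°
PM = 180° + (-91.47°) = 88.53°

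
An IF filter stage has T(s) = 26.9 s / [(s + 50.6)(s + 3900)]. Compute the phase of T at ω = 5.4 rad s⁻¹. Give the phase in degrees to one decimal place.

83.8°

∠(j5.4) = 90.00°
∠(j5.4 + 50.6) = arctan(5.4/50.6) = 6.09°
∠(j5.4 + 3900) = arctan(5.4/3900) = 0.08°
∠T(j5.4) = 90.00° − (6.09° + 0.08°) = 83.83°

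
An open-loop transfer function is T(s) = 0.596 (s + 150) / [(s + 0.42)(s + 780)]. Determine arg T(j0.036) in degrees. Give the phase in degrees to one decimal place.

-4.9°

∠(j0.036 + 150) = arctan(0.036/150) = 0.01°
∠(j0.036 + 0.42) = arctan(0.036/0.42) = 4.90°
∠(j0.036 + 780) = arctan(0.036/780) = 0.00°
∠T(j0.036) = 0.01° − (4.90° + 0.00°) = -4.89°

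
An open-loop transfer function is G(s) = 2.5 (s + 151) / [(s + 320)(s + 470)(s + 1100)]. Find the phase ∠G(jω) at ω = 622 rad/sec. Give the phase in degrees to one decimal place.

-68.8 deg

∠(j622 + 151) = arctan(622/151) = 76.35°
∠(j622 + 320) = arctan(622/320) = 62.78°
∠(j622 + 470) = arctan(622/470) = 52.92°
∠(j622 + 1100) = arctan(622/1100) = 29.49°
∠G(j622) = 76.35° − (62.78° + 52.92° + 29.49°) = -68.83°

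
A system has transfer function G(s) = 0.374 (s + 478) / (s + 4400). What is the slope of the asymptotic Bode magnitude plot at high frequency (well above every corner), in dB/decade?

0 dB/decade

With 1 zero and 1 pole, the high-frequency asymptotic slope is 20 × (1 − 1) = 0 dB/decade.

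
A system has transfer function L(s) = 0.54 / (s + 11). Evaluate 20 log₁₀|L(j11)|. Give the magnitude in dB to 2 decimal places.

-29.19 dB

|j11 + 11| = √(11² + 11²) = 15.56
|L(j11)| = 0.54 / 15.56 = 0.034713
20 log₁₀(0.034713) = -29.190 dB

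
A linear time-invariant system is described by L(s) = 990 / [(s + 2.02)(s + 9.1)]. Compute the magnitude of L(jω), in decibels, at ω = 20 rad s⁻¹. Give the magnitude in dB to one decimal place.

7.0 dB

|j20 + 2.02| = √(20² + 2.02²) = 20.1
|j20 + 9.1| = √(20² + 9.1²) = 21.97
|L(j20)| = 990 / (20.1 × 21.97) = 2.2414
20 log₁₀(2.2414) = 7.01 dB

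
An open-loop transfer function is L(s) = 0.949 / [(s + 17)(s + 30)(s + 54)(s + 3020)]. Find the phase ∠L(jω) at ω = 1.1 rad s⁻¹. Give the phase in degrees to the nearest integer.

-7 deg

∠(j1.1 + 17) = arctan(1.1/17) = 3.70°
∠(j1.1 + 30) = arctan(1.1/30) = 2.10°
∠(j1.1 + 54) = arctan(1.1/54) = 1.17°
∠(j1.1 + 3020) = arctan(1.1/3020) = 0.02°
∠L(j1.1) = − (3.70° + 2.10° + 1.17° + 0.02°) = -6.99°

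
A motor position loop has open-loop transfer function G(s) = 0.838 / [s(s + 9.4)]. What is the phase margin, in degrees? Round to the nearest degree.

Gain crossover: |G(jω)| = 1 at ω ≈ 0.0891 rad/s.
∠G(j0.0891) = −90° − arctan(0.0891/9.4) ≈ -90.54°
PM = 180° + (-90.54°) = 89.46°

89 deg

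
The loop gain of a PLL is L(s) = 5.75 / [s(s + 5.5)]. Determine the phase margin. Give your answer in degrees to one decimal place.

Gain crossover: |L(jω)| = 1 at ω ≈ 1.03 rad/s.
∠L(j1.03) = −90° − arctan(1.03/5.5) ≈ -100.58°
PM = 180° + (-100.58°) = 79.42°

79.4 deg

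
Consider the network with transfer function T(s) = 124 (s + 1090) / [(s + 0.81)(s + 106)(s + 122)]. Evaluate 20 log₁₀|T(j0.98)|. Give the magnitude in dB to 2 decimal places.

|j0.98 + 1090| = √(0.98² + 1090²) = 1090
|j0.98 + 0.81| = √(0.98² + 0.81²) = 1.271
|j0.98 + 106| = √(0.98² + 106²) = 106
|j0.98 + 122| = √(0.98² + 122²) = 122
|T(j0.98)| = 124 × 1090 / (1.271 × 106 × 122) = 8.2198
20 log₁₀(8.2198) = 18.297 dB

18.30 dB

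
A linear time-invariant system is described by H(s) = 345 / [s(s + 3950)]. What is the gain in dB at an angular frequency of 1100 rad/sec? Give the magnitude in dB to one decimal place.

-82.3 dB

|j1100 + 3950| = √(1100² + 3950²) = 4100
|j1100| = 1100
|H(j1100)| = 345 / (4100 × 1100) = 7.6491e-05
20 log₁₀(7.6491e-05) = -82.33 dB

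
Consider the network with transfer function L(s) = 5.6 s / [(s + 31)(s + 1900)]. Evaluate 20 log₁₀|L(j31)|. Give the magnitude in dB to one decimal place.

|j31| = 31
|j31 + 31| = √(31² + 31²) = 43.84
|j31 + 1900| = √(31² + 1900²) = 1900
|L(j31)| = 5.6 × 31 / (43.84 × 1900) = 0.0020838
20 log₁₀(0.0020838) = -53.62 dB

-53.6 dB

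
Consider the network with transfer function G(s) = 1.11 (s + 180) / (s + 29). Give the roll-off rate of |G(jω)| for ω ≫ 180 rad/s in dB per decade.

0 dB/decade

With 1 zero and 1 pole, the high-frequency asymptotic slope is 20 × (1 − 1) = 0 dB/decade.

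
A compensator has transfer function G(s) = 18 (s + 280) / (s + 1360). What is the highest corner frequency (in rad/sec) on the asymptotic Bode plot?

Break frequencies occur at each pole and zero magnitude: 280 rad/sec, 1360 rad/sec.
The highest is 1360 rad/sec.

1360 rad/sec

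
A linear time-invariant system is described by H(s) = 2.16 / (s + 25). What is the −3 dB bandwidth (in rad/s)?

25 rad/s

For a single-pole low-pass, the −3 dB point is at the pole: ω = 25 rad/s.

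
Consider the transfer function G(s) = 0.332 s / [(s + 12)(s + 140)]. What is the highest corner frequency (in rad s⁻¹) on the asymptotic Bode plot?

140 rad s⁻¹

Break frequencies occur at each pole and zero magnitude: 12 rad s⁻¹, 140 rad s⁻¹.
The highest is 140 rad s⁻¹.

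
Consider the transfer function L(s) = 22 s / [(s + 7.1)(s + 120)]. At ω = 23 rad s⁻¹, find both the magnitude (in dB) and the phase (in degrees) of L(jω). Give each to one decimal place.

|j23| = 23
|j23 + 7.1| = √(23² + 7.1²) = 24.07
|j23 + 120| = √(23² + 120²) = 122.2
|L(j23)| = 22 × 23 / (24.07 × 122.2) = 0.17205
20 log₁₀(0.17205) = -15.29 dB
∠(j23) = 90.00°
∠(j23 + 7.1) = arctan(23/7.1) = 72.84°
∠(j23 + 120) = arctan(23/120) = 10.85°
∠L(j23) = 90.00° − (72.84° + 10.85°) = 6.31°

|L| = -15.3 dB, ∠L = 6.3°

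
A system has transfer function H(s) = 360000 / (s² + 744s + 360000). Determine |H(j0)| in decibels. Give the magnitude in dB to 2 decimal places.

0.00 dB

H(0) = 360000 / 360000 = 1
20 log₁₀(1) = 0.000 dB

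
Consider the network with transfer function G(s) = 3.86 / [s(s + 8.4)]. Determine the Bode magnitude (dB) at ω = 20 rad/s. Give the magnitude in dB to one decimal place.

-41.0 dB

|j20 + 8.4| = √(20² + 8.4²) = 21.69
|j20| = 20
|G(j20)| = 3.86 / (21.69 × 20) = 0.0088971
20 log₁₀(0.0088971) = -41.02 dB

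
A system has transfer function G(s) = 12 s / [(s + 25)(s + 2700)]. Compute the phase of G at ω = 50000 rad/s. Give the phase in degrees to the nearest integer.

-87 deg

∠(j50000) = 90.00°
∠(j50000 + 25) = arctan(50000/25) = 89.97°
∠(j50000 + 2700) = arctan(50000/2700) = 86.91°
∠G(j50000) = 90.00° − (89.97° + 86.91°) = -86.88°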